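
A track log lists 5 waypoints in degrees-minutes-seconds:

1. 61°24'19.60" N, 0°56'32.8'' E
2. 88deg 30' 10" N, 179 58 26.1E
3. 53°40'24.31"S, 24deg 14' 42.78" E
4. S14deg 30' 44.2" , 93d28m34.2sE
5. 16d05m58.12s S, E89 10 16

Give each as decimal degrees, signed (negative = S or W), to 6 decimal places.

1. 61.405444, 0.942444
2. 88.502778, 179.973917
3. -53.673419, 24.245217
4. -14.512278, 93.476167
5. -16.099478, 89.171111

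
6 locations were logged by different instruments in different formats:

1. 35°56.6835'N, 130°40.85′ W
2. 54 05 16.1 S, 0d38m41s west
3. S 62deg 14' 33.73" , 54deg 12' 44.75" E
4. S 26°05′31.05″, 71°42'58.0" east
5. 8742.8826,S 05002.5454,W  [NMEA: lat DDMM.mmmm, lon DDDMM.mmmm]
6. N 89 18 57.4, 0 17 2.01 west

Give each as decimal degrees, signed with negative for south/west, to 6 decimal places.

Point 1:
  φ: 56.6835′ = 0.944725°; total 35.9447250
  N ⇒ keep positive
  λ: 130 + 40.85/60 = 130.6808333
  W → negative
Point 2:
  Latitude: 54° + 5/60 + 16.1/3600 = 54 + 0.083333 + 0.004472 = 54.0878056
  hemisphere S, so the sign is −
  Lon: 0 + 38/60 + 41/3600 = 0.6447222
  hemisphere W, so the sign is −
Point 3:
  φ: 62° + 14/60 + 33.73/3600 = 62 + 0.233333 + 0.009369 = 62.2427028
  S → negative
  λ: 54° + 12/60 + 44.75/3600 = 54 + 0.200000 + 0.012431 = 54.2124306
  E → positive
Point 4:
  Lat: 26° + 5/60 + 31.05/3600 = 26 + 0.083333 + 0.008625 = 26.0919583
  S ⇒ negate
  Lon: 71° + 42/60 + 58/3600 = 71 + 0.700000 + 0.016111 = 71.7161111
  E → positive
Point 5:
  Lat: degrees = first 2 digits = 87, minutes = 42.8826; 87 + 42.8826/60 = 87.7147100
  S ⇒ negate
  Longitude: split at 3 digits → 050° and 2.5454′; 50 + 2.5454/60 = 50.0424233
  hemisphere W, so the sign is −
Point 6:
  Lat: 18′ + 57.4″ = 18.95667′; 89 + 18.95667/60 = 89.3159444
  N ⇒ keep positive
  Longitude: 17′ + 2.01″ = 17.03350′; 0 + 17.03350/60 = 0.2838917
  hemisphere W, so the sign is −

1. 35.944725, -130.680833
2. -54.087806, -0.644722
3. -62.242703, 54.212431
4. -26.091958, 71.716111
5. -87.714710, -50.042423
6. 89.315944, -0.283892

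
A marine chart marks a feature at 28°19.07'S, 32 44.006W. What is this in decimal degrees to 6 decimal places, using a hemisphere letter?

Lat: 28 + 19.07/60 = 28.3178333
λ: 44.006′ = 0.733433°; total 32.7334333

28.317833° S, 32.733433° W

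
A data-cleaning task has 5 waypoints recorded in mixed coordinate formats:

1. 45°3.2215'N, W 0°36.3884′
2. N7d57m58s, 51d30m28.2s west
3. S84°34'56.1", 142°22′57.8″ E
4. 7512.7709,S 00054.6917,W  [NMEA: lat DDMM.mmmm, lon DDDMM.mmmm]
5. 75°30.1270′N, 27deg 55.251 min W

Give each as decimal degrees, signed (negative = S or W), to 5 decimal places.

1. 45.05369, -0.60647
2. 7.96611, -51.50783
3. -84.58225, 142.38272
4. -75.21285, -0.91153
5. 75.50212, -27.92085

Point 1:
  φ: 3.2215′ = 0.053692°; total 45.053692
  N ⇒ keep positive
  Lon: 0 + 36.3884/60 = 0.606473
  W → negative
Point 2:
  Lat: 57′ + 58″ = 57.96667′; 7 + 57.96667/60 = 7.966111
  N ⇒ keep positive
  λ: 30′ + 28.2″ = 30.47000′; 51 + 30.47000/60 = 51.507833
  W ⇒ negate
Point 3:
  Latitude: 84 + 34/60 + 56.1/3600 = 84.582250
  S ⇒ negate
  Lon: 142° + 22/60 + 57.8/3600 = 142 + 0.366667 + 0.016056 = 142.382722
  E ⇒ keep positive
Point 4:
  Latitude: split at 2 digits → 75° and 12.7709′; 75 + 12.7709/60 = 75.212848
  hemisphere S, so the sign is −
  λ: split at 3 digits → 000° and 54.6917′; 0 + 54.6917/60 = 0.911528
  W → negative
Point 5:
  Lat: 75 + 30.127/60 = 75.502117
  N ⇒ keep positive
  λ: 27 + 55.251/60 = 27.920850
  W ⇒ negate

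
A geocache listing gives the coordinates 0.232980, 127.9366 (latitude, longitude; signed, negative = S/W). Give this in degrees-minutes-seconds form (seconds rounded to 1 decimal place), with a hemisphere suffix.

0°13′58.7″ N, 127°56′11.8″ E

φ: 0.232980° → 13.97880′; 0.97880 × 60 = 58.728″
Lon: whole degrees 127; 56.19600′ → 56′ and 11.760″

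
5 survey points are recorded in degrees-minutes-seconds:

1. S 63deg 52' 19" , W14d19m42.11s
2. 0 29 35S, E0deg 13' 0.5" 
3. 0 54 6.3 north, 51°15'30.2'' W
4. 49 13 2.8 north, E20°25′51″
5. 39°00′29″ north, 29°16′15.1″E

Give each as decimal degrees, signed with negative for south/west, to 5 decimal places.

1. -63.87194, -14.32836
2. -0.49306, 0.21681
3. 0.90175, -51.25839
4. 49.21744, 20.43083
5. 39.00806, 29.27086

Point 1:
  φ: 63° + 52/60 + 19/3600 = 63 + 0.866667 + 0.005278 = 63.871944
  S ⇒ negate
  Longitude: 14 + 19/60 + 42.11/3600 = 14.328364
  W ⇒ negate
Point 2:
  φ: 0 + 29/60 + 35/3600 = 0.493056
  S → negative
  Lon: 0 + 13/60 + 0.5/3600 = 0.216806
  E → positive
Point 3:
  φ: 0 + 54/60 + 6.3/3600 = 0.901750
  N → positive
  λ: 15′ + 30.2″ = 15.50333′; 51 + 15.50333/60 = 51.258389
  hemisphere W, so the sign is −
Point 4:
  Latitude: 49° + 13/60 + 2.8/3600 = 49 + 0.216667 + 0.000778 = 49.217444
  N ⇒ keep positive
  Lon: 20° + 25/60 + 51/3600 = 20 + 0.416667 + 0.014167 = 20.430833
  E → positive
Point 5:
  φ: 39° + 0/60 + 29/3600 = 39 + 0.000000 + 0.008056 = 39.008056
  N → positive
  Longitude: 29 + 16/60 + 15.1/3600 = 29.270861
  E ⇒ keep positive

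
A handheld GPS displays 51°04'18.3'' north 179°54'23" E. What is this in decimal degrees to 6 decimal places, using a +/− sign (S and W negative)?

51.071750, 179.906389

Latitude: 51 + 4/60 + 18.3/3600 = 51.0717500
N ⇒ keep positive
Lon: 54′ + 23″ = 54.38333′; 179 + 54.38333/60 = 179.9063889
E → positive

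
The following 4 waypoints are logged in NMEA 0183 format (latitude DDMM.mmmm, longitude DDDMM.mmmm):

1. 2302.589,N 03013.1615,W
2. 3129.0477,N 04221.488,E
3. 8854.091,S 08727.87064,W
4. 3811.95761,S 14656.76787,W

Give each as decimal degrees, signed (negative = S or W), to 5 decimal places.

1. 23.04315, -30.21936
2. 31.48413, 42.35813
3. -88.90152, -87.46451
4. -38.19929, -146.94613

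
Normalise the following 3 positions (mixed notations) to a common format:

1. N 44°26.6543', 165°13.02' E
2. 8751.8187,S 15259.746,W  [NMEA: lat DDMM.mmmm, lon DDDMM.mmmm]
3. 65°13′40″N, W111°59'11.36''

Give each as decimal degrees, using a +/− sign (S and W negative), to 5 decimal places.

Point 1:
  φ: 44 + 26.6543/60 = 44.444238
  N ⇒ keep positive
  λ: 165 + 13.02/60 = 165.217000
  E ⇒ keep positive
Point 2:
  Lat: degrees = first 2 digits = 87, minutes = 51.8187; 87 + 51.8187/60 = 87.863645
  S → negative
  Lon: split at 3 digits → 152° and 59.746′; 152 + 59.746/60 = 152.995767
  W → negative
Point 3:
  φ: 65 + 13/60 + 40/3600 = 65.227778
  N ⇒ keep positive
  Longitude: 59′ + 11.36″ = 59.18933′; 111 + 59.18933/60 = 111.986489
  W ⇒ negate

1. 44.44424, 165.21700
2. -87.86365, -152.99577
3. 65.22778, -111.98649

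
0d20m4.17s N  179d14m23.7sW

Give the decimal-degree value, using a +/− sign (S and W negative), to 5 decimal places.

0.33449, -179.23992

Latitude: 20′ + 4.17″ = 20.06950′; 0 + 20.06950/60 = 0.334492
N ⇒ keep positive
λ: 179 + 14/60 + 23.7/3600 = 179.239917
hemisphere W, so the sign is −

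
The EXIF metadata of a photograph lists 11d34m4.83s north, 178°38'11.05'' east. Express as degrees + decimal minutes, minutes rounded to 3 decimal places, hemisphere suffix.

11° 34.081′ N, 178° 38.184′ E

φ: 34 + 4.83/60 = 34.08050′
λ: seconds/60 = 0.18417; minutes = 38 + 0.18417 = 38.18417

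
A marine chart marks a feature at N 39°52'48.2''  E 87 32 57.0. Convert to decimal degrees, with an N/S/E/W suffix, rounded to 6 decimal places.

39.880056° N, 87.549167° E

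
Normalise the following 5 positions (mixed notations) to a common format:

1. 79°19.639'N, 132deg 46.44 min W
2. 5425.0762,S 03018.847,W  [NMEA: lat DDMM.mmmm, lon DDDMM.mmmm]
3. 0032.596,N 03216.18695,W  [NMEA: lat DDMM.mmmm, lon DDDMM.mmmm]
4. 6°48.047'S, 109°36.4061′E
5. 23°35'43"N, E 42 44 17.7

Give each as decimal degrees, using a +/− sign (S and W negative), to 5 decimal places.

Point 1:
  Lat: 79 + 19.639/60 = 79.327317
  N → positive
  Longitude: 132 + 46.44/60 = 132.774000
  hemisphere W, so the sign is −
Point 2:
  Latitude: degrees = first 2 digits = 54, minutes = 25.0762; 54 + 25.0762/60 = 54.417937
  S → negative
  Lon: split at 3 digits → 030° and 18.847′; 30 + 18.847/60 = 30.314117
  W → negative
Point 3:
  Latitude: degrees = first 2 digits = 0, minutes = 32.596; 0 + 32.596/60 = 0.543267
  N ⇒ keep positive
  Longitude: split at 3 digits → 032° and 16.18695′; 32 + 16.18695/60 = 32.269783
  W → negative
Point 4:
  φ: 48.047′ = 0.800783°; total 6.800783
  S → negative
  Lon: 109 + 36.4061/60 = 109.606768
  E → positive
Point 5:
  Latitude: 23 + 35/60 + 43/3600 = 23.595278
  N → positive
  λ: 42° + 44/60 + 17.7/3600 = 42 + 0.733333 + 0.004917 = 42.738250
  E → positive

1. 79.32732, -132.77400
2. -54.41794, -30.31412
3. 0.54327, -32.26978
4. -6.80078, 109.60677
5. 23.59528, 42.73825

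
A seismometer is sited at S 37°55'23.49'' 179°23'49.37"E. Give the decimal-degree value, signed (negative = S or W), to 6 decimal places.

φ: 37 + 55/60 + 23.49/3600 = 37.9231917
S ⇒ negate
Longitude: 179° + 23/60 + 49.37/3600 = 179 + 0.383333 + 0.013714 = 179.3970472
E ⇒ keep positive

-37.923192, 179.397047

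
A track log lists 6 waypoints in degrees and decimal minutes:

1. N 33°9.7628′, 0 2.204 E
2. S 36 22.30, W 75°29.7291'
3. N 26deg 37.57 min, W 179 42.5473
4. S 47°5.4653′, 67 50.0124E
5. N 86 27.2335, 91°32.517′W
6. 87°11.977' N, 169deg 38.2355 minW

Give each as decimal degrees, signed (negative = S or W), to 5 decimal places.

1. 33.16271, 0.03673
2. -36.37167, -75.49549
3. 26.62617, -179.70912
4. -47.09109, 67.83354
5. 86.45389, -91.54195
6. 87.19962, -169.63726

Point 1:
  Lat: 9.7628′ = 0.162713°; total 33.162713
  N ⇒ keep positive
  λ: 2.204′ = 0.036733°; total 0.036733
  E → positive
Point 2:
  Latitude: 36 + 22.3/60 = 36.371667
  S ⇒ negate
  Longitude: 29.7291′ = 0.495485°; total 75.495485
  W → negative
Point 3:
  Latitude: 37.57′ = 0.626167°; total 26.626167
  N ⇒ keep positive
  Lon: 42.5473′ = 0.709122°; total 179.709122
  hemisphere W, so the sign is −
Point 4:
  φ: 47 + 5.4653/60 = 47.091088
  S → negative
  Lon: 67 + 50.0124/60 = 67.833540
  E → positive
Point 5:
  φ: 86 + 27.2335/60 = 86.453892
  N ⇒ keep positive
  Lon: 32.517′ = 0.541950°; total 91.541950
  hemisphere W, so the sign is −
Point 6:
  Lat: 87 + 11.977/60 = 87.199617
  N → positive
  λ: 38.2355′ = 0.637258°; total 169.637258
  hemisphere W, so the sign is −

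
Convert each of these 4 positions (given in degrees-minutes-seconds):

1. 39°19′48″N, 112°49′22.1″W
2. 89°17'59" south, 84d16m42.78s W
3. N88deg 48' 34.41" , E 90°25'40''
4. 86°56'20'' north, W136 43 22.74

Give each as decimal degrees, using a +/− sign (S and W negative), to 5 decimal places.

1. 39.33000, -112.82281
2. -89.29972, -84.27855
3. 88.80956, 90.42778
4. 86.93889, -136.72298

Point 1:
  φ: 19′ + 48″ = 19.80000′; 39 + 19.80000/60 = 39.330000
  N ⇒ keep positive
  Lon: 49′ + 22.1″ = 49.36833′; 112 + 49.36833/60 = 112.822806
  W ⇒ negate
Point 2:
  Latitude: 17′ + 59″ = 17.98333′; 89 + 17.98333/60 = 89.299722
  hemisphere S, so the sign is −
  Longitude: 84 + 16/60 + 42.78/3600 = 84.278550
  W ⇒ negate
Point 3:
  Lat: 88° + 48/60 + 34.41/3600 = 88 + 0.800000 + 0.009558 = 88.809558
  N ⇒ keep positive
  λ: 90° + 25/60 + 40/3600 = 90 + 0.416667 + 0.011111 = 90.427778
  E → positive
Point 4:
  Lat: 56′ + 20″ = 56.33333′; 86 + 56.33333/60 = 86.938889
  N → positive
  Longitude: 43′ + 22.74″ = 43.37900′; 136 + 43.37900/60 = 136.722983
  hemisphere W, so the sign is −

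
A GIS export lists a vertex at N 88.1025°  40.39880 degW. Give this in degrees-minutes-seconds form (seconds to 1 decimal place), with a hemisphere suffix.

88°06′9.0″ N, 40°23′55.7″ W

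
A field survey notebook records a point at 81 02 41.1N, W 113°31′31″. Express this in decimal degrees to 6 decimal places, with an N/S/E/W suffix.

81.044750° N, 113.525278° W

Lat: 2′ + 41.1″ = 2.68500′; 81 + 2.68500/60 = 81.0447500
Lon: 113 + 31/60 + 31/3600 = 113.5252778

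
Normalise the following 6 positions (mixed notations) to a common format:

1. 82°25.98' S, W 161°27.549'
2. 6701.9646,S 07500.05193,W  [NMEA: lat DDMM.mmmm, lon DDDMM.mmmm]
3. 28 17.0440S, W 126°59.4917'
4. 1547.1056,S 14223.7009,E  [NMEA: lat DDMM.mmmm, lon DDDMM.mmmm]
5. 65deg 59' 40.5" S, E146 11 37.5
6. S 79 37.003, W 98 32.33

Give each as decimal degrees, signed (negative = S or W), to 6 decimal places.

1. -82.433000, -161.459150
2. -67.032743, -75.000866
3. -28.284067, -126.991528
4. -15.785093, 142.395015
5. -65.994583, 146.193750
6. -79.616717, -98.538833

Point 1:
  Latitude: 25.98′ = 0.433000°; total 82.4330000
  S → negative
  λ: 27.549′ = 0.459150°; total 161.4591500
  W → negative
Point 2:
  Latitude: degrees = first 2 digits = 67, minutes = 1.9646; 67 + 1.9646/60 = 67.0327433
  S → negative
  λ: split at 3 digits → 075° and 0.05193′; 75 + 0.05193/60 = 75.0008655
  W → negative
Point 3:
  Latitude: 28 + 17.044/60 = 28.2840667
  S → negative
  Longitude: 59.4917′ = 0.991528°; total 126.9915283
  hemisphere W, so the sign is −
Point 4:
  φ: degrees = first 2 digits = 15, minutes = 47.1056; 15 + 47.1056/60 = 15.7850933
  S → negative
  λ: degrees = first 3 digits = 142, minutes = 23.7009; 142 + 23.7009/60 = 142.3950150
  E ⇒ keep positive
Point 5:
  Latitude: 65° + 59/60 + 40.5/3600 = 65 + 0.983333 + 0.011250 = 65.9945833
  S ⇒ negate
  Longitude: 11′ + 37.5″ = 11.62500′; 146 + 11.62500/60 = 146.1937500
  E → positive
Point 6:
  Latitude: 37.003′ = 0.616717°; total 79.6167167
  S ⇒ negate
  Longitude: 32.33′ = 0.538833°; total 98.5388333
  W ⇒ negate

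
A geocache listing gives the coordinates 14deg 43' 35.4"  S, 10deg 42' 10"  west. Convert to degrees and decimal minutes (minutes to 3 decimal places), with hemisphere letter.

φ: 43 + 35.4/60 = 43.59000′
Longitude: 42 + 10/60 = 42.16667′

14° 43.590′ S, 10° 42.167′ W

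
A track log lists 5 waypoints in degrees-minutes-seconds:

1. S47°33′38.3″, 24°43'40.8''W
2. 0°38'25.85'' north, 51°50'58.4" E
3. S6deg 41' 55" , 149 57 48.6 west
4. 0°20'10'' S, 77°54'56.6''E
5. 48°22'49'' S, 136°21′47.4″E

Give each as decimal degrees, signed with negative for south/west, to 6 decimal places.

1. -47.560639, -24.728000
2. 0.640514, 51.849556
3. -6.698611, -149.963500
4. -0.336111, 77.915722
5. -48.380278, 136.363167

Point 1:
  Latitude: 47° + 33/60 + 38.3/3600 = 47 + 0.550000 + 0.010639 = 47.5606389
  hemisphere S, so the sign is −
  Longitude: 43′ + 40.8″ = 43.68000′; 24 + 43.68000/60 = 24.7280000
  hemisphere W, so the sign is −
Point 2:
  Lat: 38′ + 25.85″ = 38.43083′; 0 + 38.43083/60 = 0.6405139
  N → positive
  Lon: 51 + 50/60 + 58.4/3600 = 51.8495556
  E ⇒ keep positive
Point 3:
  Latitude: 6° + 41/60 + 55/3600 = 6 + 0.683333 + 0.015278 = 6.6986111
  S ⇒ negate
  Lon: 57′ + 48.6″ = 57.81000′; 149 + 57.81000/60 = 149.9635000
  W → negative
Point 4:
  φ: 0 + 20/60 + 10/3600 = 0.3361111
  S → negative
  Longitude: 77° + 54/60 + 56.6/3600 = 77 + 0.900000 + 0.015722 = 77.9157222
  E → positive
Point 5:
  Latitude: 22′ + 49″ = 22.81667′; 48 + 22.81667/60 = 48.3802778
  S → negative
  Longitude: 136 + 21/60 + 47.4/3600 = 136.3631667
  E ⇒ keep positive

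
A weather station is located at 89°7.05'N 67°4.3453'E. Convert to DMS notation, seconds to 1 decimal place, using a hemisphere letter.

89°07′3.0″ N, 67°04′20.7″ E

φ: fractional minutes 0.05000 × 60 = 3.000″
Longitude: 4.34530′ → 4′ and 0.34530 × 60 = 20.718″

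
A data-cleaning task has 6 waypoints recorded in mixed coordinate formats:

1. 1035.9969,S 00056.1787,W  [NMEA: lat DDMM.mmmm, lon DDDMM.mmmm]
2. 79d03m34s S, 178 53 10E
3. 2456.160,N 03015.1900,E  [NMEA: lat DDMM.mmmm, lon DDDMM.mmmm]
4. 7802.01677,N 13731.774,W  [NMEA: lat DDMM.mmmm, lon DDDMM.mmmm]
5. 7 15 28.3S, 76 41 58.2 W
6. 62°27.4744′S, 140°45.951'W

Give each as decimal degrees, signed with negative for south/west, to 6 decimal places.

1. -10.599948, -0.936312
2. -79.059444, 178.886111
3. 24.936000, 30.253167
4. 78.033613, -137.529567
5. -7.257861, -76.699500
6. -62.457907, -140.765850

Point 1:
  Latitude: degrees = first 2 digits = 10, minutes = 35.9969; 10 + 35.9969/60 = 10.5999483
  S → negative
  λ: degrees = first 3 digits = 0, minutes = 56.1787; 0 + 56.1787/60 = 0.9363117
  hemisphere W, so the sign is −
Point 2:
  Latitude: 79 + 3/60 + 34/3600 = 79.0594444
  S ⇒ negate
  λ: 178° + 53/60 + 10/3600 = 178 + 0.883333 + 0.002778 = 178.8861111
  E → positive
Point 3:
  Latitude: degrees = first 2 digits = 24, minutes = 56.16; 24 + 56.16/60 = 24.9360000
  N ⇒ keep positive
  Lon: split at 3 digits → 030° and 15.19′; 30 + 15.19/60 = 30.2531667
  E → positive
Point 4:
  Lat: degrees = first 2 digits = 78, minutes = 2.01677; 78 + 2.01677/60 = 78.0336128
  N → positive
  λ: degrees = first 3 digits = 137, minutes = 31.774; 137 + 31.774/60 = 137.5295667
  W → negative
Point 5:
  φ: 15′ + 28.3″ = 15.47167′; 7 + 15.47167/60 = 7.2578611
  S ⇒ negate
  Lon: 76° + 41/60 + 58.2/3600 = 76 + 0.683333 + 0.016167 = 76.6995000
  W → negative
Point 6:
  Latitude: 27.4744′ = 0.457907°; total 62.4579067
  S → negative
  Longitude: 140 + 45.951/60 = 140.7658500
  hemisphere W, so the sign is −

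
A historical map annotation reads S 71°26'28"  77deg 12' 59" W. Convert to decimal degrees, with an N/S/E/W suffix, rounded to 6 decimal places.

71.441111° S, 77.216389° W

φ: 71° + 26/60 + 28/3600 = 71 + 0.433333 + 0.007778 = 71.4411111
λ: 12′ + 59″ = 12.98333′; 77 + 12.98333/60 = 77.2163889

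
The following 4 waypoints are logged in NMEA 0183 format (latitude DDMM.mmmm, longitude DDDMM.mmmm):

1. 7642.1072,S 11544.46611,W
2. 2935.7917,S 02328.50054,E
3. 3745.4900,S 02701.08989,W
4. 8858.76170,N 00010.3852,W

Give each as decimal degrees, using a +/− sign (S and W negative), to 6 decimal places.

1. -76.701787, -115.741102
2. -29.596528, 23.475009
3. -37.758167, -27.018165
4. 88.979362, -0.173087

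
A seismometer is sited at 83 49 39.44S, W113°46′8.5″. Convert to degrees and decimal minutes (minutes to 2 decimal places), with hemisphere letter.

83° 49.66′ S, 113° 46.14′ W

Lat: seconds/60 = 0.65733; minutes = 49 + 0.65733 = 49.6573
Lon: seconds/60 = 0.14167; minutes = 46 + 0.14167 = 46.1417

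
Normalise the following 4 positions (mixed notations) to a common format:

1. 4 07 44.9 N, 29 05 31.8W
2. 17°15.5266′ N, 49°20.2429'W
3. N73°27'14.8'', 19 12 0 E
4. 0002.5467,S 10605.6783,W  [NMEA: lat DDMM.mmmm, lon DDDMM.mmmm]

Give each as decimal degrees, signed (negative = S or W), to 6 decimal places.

1. 4.129139, -29.092167
2. 17.258777, -49.337382
3. 73.454111, 19.200000
4. -0.042445, -106.094638

Point 1:
  φ: 4° + 7/60 + 44.9/3600 = 4 + 0.116667 + 0.012472 = 4.1291389
  N → positive
  Longitude: 5′ + 31.8″ = 5.53000′; 29 + 5.53000/60 = 29.0921667
  W ⇒ negate
Point 2:
  Lat: 15.5266′ = 0.258777°; total 17.2587767
  N → positive
  Lon: 20.2429′ = 0.337382°; total 49.3373817
  W → negative
Point 3:
  φ: 73 + 27/60 + 14.8/3600 = 73.4541111
  N ⇒ keep positive
  λ: 12′ + 0″ = 12.00000′; 19 + 12.00000/60 = 19.2000000
  E → positive
Point 4:
  Lat: degrees = first 2 digits = 0, minutes = 2.5467; 0 + 2.5467/60 = 0.0424450
  hemisphere S, so the sign is −
  Lon: split at 3 digits → 106° and 5.6783′; 106 + 5.6783/60 = 106.0946383
  hemisphere W, so the sign is −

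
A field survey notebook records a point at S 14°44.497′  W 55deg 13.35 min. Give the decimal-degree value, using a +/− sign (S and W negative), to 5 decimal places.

-14.74162, -55.22250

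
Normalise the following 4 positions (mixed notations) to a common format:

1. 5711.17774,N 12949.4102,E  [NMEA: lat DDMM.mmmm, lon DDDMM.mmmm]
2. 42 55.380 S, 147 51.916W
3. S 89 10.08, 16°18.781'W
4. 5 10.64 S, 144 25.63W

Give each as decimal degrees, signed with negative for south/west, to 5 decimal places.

1. 57.18630, 129.82350
2. -42.92300, -147.86527
3. -89.16800, -16.31302
4. -5.17733, -144.42717

Point 1:
  Latitude: split at 2 digits → 57° and 11.17774′; 57 + 11.17774/60 = 57.186296
  N → positive
  Longitude: split at 3 digits → 129° and 49.4102′; 129 + 49.4102/60 = 129.823503
  E ⇒ keep positive
Point 2:
  Latitude: 42 + 55.38/60 = 42.923000
  S ⇒ negate
  Longitude: 51.916′ = 0.865267°; total 147.865267
  hemisphere W, so the sign is −
Point 3:
  Latitude: 10.08′ = 0.168000°; total 89.168000
  S ⇒ negate
  Lon: 18.781′ = 0.313017°; total 16.313017
  hemisphere W, so the sign is −
Point 4:
  Latitude: 10.64′ = 0.177333°; total 5.177333
  S → negative
  Lon: 25.63′ = 0.427167°; total 144.427167
  W → negative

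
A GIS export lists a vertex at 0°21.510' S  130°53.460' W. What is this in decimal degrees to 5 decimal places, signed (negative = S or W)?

Lat: 21.51′ = 0.358500°; total 0.358500
hemisphere S, so the sign is −
Longitude: 53.46′ = 0.891000°; total 130.891000
hemisphere W, so the sign is −

-0.35850, -130.89100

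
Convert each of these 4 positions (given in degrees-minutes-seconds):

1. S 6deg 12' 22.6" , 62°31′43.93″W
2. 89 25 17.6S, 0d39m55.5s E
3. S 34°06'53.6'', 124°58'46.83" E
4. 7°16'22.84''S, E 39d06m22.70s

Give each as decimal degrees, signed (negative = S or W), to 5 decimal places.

1. -6.20628, -62.52887
2. -89.42156, 0.66542
3. -34.11489, 124.97968
4. -7.27301, 39.10631

Point 1:
  Latitude: 6° + 12/60 + 22.6/3600 = 6 + 0.200000 + 0.006278 = 6.206278
  S ⇒ negate
  Lon: 31′ + 43.93″ = 31.73217′; 62 + 31.73217/60 = 62.528869
  W ⇒ negate
Point 2:
  φ: 25′ + 17.6″ = 25.29333′; 89 + 25.29333/60 = 89.421556
  hemisphere S, so the sign is −
  Lon: 0 + 39/60 + 55.5/3600 = 0.665417
  E ⇒ keep positive
Point 3:
  φ: 34 + 6/60 + 53.6/3600 = 34.114889
  S ⇒ negate
  λ: 124° + 58/60 + 46.83/3600 = 124 + 0.966667 + 0.013008 = 124.979675
  E → positive
Point 4:
  Lat: 16′ + 22.84″ = 16.38067′; 7 + 16.38067/60 = 7.273011
  hemisphere S, so the sign is −
  Lon: 39 + 6/60 + 22.7/3600 = 39.106306
  E ⇒ keep positive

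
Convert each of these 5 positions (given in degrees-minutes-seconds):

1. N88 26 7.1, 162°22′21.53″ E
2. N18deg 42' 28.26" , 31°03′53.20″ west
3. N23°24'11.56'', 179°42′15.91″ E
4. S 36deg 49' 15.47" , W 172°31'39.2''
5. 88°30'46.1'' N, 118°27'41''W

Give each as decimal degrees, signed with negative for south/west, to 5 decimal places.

Point 1:
  Lat: 88 + 26/60 + 7.1/3600 = 88.435306
  N → positive
  λ: 22′ + 21.53″ = 22.35883′; 162 + 22.35883/60 = 162.372647
  E ⇒ keep positive
Point 2:
  φ: 18° + 42/60 + 28.26/3600 = 18 + 0.700000 + 0.007850 = 18.707850
  N ⇒ keep positive
  Lon: 31 + 3/60 + 53.2/3600 = 31.064778
  hemisphere W, so the sign is −
Point 3:
  Lat: 23° + 24/60 + 11.56/3600 = 23 + 0.400000 + 0.003211 = 23.403211
  N → positive
  Longitude: 179 + 42/60 + 15.91/3600 = 179.704419
  E → positive
Point 4:
  Latitude: 36 + 49/60 + 15.47/3600 = 36.820964
  hemisphere S, so the sign is −
  Lon: 172 + 31/60 + 39.2/3600 = 172.527556
  W → negative
Point 5:
  Lat: 88 + 30/60 + 46.1/3600 = 88.512806
  N → positive
  Longitude: 118° + 27/60 + 41/3600 = 118 + 0.450000 + 0.011389 = 118.461389
  hemisphere W, so the sign is −

1. 88.43531, 162.37265
2. 18.70785, -31.06478
3. 23.40321, 179.70442
4. -36.82096, -172.52756
5. 88.51281, -118.46139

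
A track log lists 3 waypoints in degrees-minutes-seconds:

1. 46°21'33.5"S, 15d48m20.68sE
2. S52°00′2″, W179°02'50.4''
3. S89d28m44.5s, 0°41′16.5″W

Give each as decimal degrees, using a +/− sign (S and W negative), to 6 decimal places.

1. -46.359306, 15.805744
2. -52.000556, -179.047333
3. -89.479028, -0.687917

Point 1:
  φ: 46 + 21/60 + 33.5/3600 = 46.3593056
  S → negative
  Lon: 15 + 48/60 + 20.68/3600 = 15.8057444
  E ⇒ keep positive
Point 2:
  Lat: 0′ + 2″ = 0.03333′; 52 + 0.03333/60 = 52.0005556
  S → negative
  Longitude: 179 + 2/60 + 50.4/3600 = 179.0473333
  W → negative
Point 3:
  Latitude: 28′ + 44.5″ = 28.74167′; 89 + 28.74167/60 = 89.4790278
  S ⇒ negate
  Lon: 0 + 41/60 + 16.5/3600 = 0.6879167
  W ⇒ negate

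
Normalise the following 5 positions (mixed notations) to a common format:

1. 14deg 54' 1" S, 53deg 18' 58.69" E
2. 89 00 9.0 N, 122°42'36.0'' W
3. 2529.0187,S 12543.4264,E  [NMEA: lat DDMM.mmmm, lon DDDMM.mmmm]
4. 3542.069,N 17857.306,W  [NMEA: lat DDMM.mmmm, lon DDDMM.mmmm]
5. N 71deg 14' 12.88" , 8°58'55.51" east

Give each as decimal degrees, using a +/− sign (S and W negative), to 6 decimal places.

Point 1:
  φ: 14 + 54/60 + 1/3600 = 14.9002778
  hemisphere S, so the sign is −
  λ: 53° + 18/60 + 58.69/3600 = 53 + 0.300000 + 0.016303 = 53.3163028
  E ⇒ keep positive
Point 2:
  φ: 0′ + 9″ = 0.15000′; 89 + 0.15000/60 = 89.0025000
  N → positive
  Lon: 42′ + 36″ = 42.60000′; 122 + 42.60000/60 = 122.7100000
  W ⇒ negate
Point 3:
  φ: split at 2 digits → 25° and 29.0187′; 25 + 29.0187/60 = 25.4836450
  S → negative
  Longitude: split at 3 digits → 125° and 43.4264′; 125 + 43.4264/60 = 125.7237733
  E → positive
Point 4:
  φ: split at 2 digits → 35° and 42.069′; 35 + 42.069/60 = 35.7011500
  N ⇒ keep positive
  Longitude: split at 3 digits → 178° and 57.306′; 178 + 57.306/60 = 178.9551000
  hemisphere W, so the sign is −
Point 5:
  φ: 71° + 14/60 + 12.88/3600 = 71 + 0.233333 + 0.003578 = 71.2369111
  N ⇒ keep positive
  Longitude: 58′ + 55.51″ = 58.92517′; 8 + 58.92517/60 = 8.9820861
  E ⇒ keep positive

1. -14.900278, 53.316303
2. 89.002500, -122.710000
3. -25.483645, 125.723773
4. 35.701150, -178.955100
5. 71.236911, 8.982086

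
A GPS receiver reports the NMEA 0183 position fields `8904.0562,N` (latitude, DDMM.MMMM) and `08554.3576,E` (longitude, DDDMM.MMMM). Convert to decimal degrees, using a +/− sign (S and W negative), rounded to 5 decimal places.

89.06760, 85.90596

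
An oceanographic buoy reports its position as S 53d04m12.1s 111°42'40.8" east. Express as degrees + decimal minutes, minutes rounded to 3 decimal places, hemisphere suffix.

φ: seconds/60 = 0.20167; minutes = 4 + 0.20167 = 4.20167
λ: 42 + 40.8/60 = 42.68000′

53° 4.202′ S, 111° 42.680′ E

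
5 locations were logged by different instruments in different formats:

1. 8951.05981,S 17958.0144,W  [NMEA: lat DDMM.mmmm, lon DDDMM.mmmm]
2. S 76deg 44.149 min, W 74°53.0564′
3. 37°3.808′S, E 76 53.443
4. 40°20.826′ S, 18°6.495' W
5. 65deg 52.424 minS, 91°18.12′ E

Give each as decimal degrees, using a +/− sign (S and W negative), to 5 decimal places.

1. -89.85100, -179.96691
2. -76.73582, -74.88427
3. -37.06347, 76.89072
4. -40.34710, -18.10825
5. -65.87373, 91.30200

Point 1:
  Lat: degrees = first 2 digits = 89, minutes = 51.05981; 89 + 51.05981/60 = 89.850997
  S → negative
  Lon: split at 3 digits → 179° and 58.0144′; 179 + 58.0144/60 = 179.966907
  W ⇒ negate
Point 2:
  Lat: 44.149′ = 0.735817°; total 76.735817
  S ⇒ negate
  Lon: 53.0564′ = 0.884273°; total 74.884273
  W → negative
Point 3:
  φ: 37 + 3.808/60 = 37.063467
  S ⇒ negate
  λ: 76 + 53.443/60 = 76.890717
  E ⇒ keep positive
Point 4:
  Lat: 40 + 20.826/60 = 40.347100
  S → negative
  λ: 6.495′ = 0.108250°; total 18.108250
  W → negative
Point 5:
  φ: 52.424′ = 0.873733°; total 65.873733
  S → negative
  λ: 18.12′ = 0.302000°; total 91.302000
  E ⇒ keep positive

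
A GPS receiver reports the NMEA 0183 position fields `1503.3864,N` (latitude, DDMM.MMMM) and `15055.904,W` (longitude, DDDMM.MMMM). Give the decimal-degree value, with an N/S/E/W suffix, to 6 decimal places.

15.056440° N, 150.931733° W

Lat: split at 2 digits → 15° and 3.3864′; 15 + 3.3864/60 = 15.0564400
Lon: split at 3 digits → 150° and 55.904′; 150 + 55.904/60 = 150.9317333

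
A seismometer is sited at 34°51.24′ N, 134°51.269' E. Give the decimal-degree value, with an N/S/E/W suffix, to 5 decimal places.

Lat: 34 + 51.24/60 = 34.854000
λ: 134 + 51.269/60 = 134.854483

34.85400° N, 134.85448° E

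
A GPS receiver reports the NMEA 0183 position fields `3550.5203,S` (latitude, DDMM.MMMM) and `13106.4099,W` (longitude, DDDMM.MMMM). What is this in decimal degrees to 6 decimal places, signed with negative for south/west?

φ: degrees = first 2 digits = 35, minutes = 50.5203; 35 + 50.5203/60 = 35.8420050
S → negative
Lon: split at 3 digits → 131° and 6.4099′; 131 + 6.4099/60 = 131.1068317
hemisphere W, so the sign is −

-35.842005, -131.106832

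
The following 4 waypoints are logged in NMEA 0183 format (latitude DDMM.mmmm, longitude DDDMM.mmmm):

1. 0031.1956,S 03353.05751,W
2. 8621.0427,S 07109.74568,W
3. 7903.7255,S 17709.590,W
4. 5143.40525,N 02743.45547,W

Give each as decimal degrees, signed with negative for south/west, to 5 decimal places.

1. -0.51993, -33.88429
2. -86.35071, -71.16243
3. -79.06209, -177.15983
4. 51.72342, -27.72426

Point 1:
  φ: degrees = first 2 digits = 0, minutes = 31.1956; 0 + 31.1956/60 = 0.519927
  S → negative
  λ: degrees = first 3 digits = 33, minutes = 53.05751; 33 + 53.05751/60 = 33.884292
  W → negative
Point 2:
  Latitude: split at 2 digits → 86° and 21.0427′; 86 + 21.0427/60 = 86.350712
  hemisphere S, so the sign is −
  Longitude: degrees = first 3 digits = 71, minutes = 9.74568; 71 + 9.74568/60 = 71.162428
  W → negative
Point 3:
  Latitude: split at 2 digits → 79° and 3.7255′; 79 + 3.7255/60 = 79.062092
  S ⇒ negate
  λ: split at 3 digits → 177° and 9.59′; 177 + 9.59/60 = 177.159833
  W ⇒ negate
Point 4:
  Lat: degrees = first 2 digits = 51, minutes = 43.40525; 51 + 43.40525/60 = 51.723421
  N → positive
  λ: degrees = first 3 digits = 27, minutes = 43.45547; 27 + 43.45547/60 = 27.724258
  hemisphere W, so the sign is −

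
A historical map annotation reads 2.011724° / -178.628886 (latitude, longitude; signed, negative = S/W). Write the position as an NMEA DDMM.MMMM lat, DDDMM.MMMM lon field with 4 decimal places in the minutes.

Latitude: 2° + 0.011724 × 60 = 2° 0.703440′
Longitude is negative → W; |value| = 178.628886
Longitude: 178° + 0.628886 × 60 = 178° 37.733160′

0200.7034,N / 17837.7332,W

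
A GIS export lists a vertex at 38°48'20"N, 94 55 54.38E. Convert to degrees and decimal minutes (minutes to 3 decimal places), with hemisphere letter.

38° 48.333′ N, 94° 55.906′ E

Latitude: seconds/60 = 0.33333; minutes = 48 + 0.33333 = 48.33333
Lon: 55 + 54.38/60 = 55.90633′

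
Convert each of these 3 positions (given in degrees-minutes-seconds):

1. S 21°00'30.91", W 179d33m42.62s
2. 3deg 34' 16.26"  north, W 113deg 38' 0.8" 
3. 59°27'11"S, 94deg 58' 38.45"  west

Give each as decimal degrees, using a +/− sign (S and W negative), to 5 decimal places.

1. -21.00859, -179.56184
2. 3.57118, -113.63356
3. -59.45306, -94.97735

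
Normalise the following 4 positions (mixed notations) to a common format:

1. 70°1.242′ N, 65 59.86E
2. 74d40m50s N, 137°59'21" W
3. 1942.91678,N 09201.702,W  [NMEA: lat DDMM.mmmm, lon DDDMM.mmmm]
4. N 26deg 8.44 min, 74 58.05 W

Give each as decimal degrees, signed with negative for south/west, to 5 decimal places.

1. 70.02070, 65.99767
2. 74.68056, -137.98917
3. 19.71528, -92.02837
4. 26.14067, -74.96750

Point 1:
  Lat: 1.242′ = 0.020700°; total 70.020700
  N ⇒ keep positive
  λ: 59.86′ = 0.997667°; total 65.997667
  E ⇒ keep positive
Point 2:
  Latitude: 74° + 40/60 + 50/3600 = 74 + 0.666667 + 0.013889 = 74.680556
  N → positive
  Lon: 137 + 59/60 + 21/3600 = 137.989167
  W ⇒ negate
Point 3:
  Lat: split at 2 digits → 19° and 42.91678′; 19 + 42.91678/60 = 19.715280
  N → positive
  Lon: degrees = first 3 digits = 92, minutes = 1.702; 92 + 1.702/60 = 92.028367
  hemisphere W, so the sign is −
Point 4:
  φ: 8.44′ = 0.140667°; total 26.140667
  N ⇒ keep positive
  Lon: 58.05′ = 0.967500°; total 74.967500
  W → negative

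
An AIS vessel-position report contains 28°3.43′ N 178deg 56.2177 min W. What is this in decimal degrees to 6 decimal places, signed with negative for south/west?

28.057167, -178.936962

Latitude: 3.43′ = 0.057167°; total 28.0571667
N → positive
λ: 56.2177′ = 0.936962°; total 178.9369617
W → negative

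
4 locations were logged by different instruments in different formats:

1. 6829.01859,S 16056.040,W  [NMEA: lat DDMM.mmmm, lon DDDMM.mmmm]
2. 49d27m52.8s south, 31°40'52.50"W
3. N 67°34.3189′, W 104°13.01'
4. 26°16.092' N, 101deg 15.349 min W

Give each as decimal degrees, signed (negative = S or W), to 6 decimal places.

1. -68.483643, -160.934000
2. -49.464667, -31.681250
3. 67.571982, -104.216833
4. 26.268200, -101.255817

Point 1:
  φ: degrees = first 2 digits = 68, minutes = 29.01859; 68 + 29.01859/60 = 68.4836432
  hemisphere S, so the sign is −
  Lon: split at 3 digits → 160° and 56.04′; 160 + 56.04/60 = 160.9340000
  W ⇒ negate
Point 2:
  Lat: 27′ + 52.8″ = 27.88000′; 49 + 27.88000/60 = 49.4646667
  S → negative
  λ: 40′ + 52.5″ = 40.87500′; 31 + 40.87500/60 = 31.6812500
  W → negative
Point 3:
  Lat: 67 + 34.3189/60 = 67.5719817
  N → positive
  Lon: 104 + 13.01/60 = 104.2168333
  W ⇒ negate
Point 4:
  Lat: 26 + 16.092/60 = 26.2682000
  N ⇒ keep positive
  Lon: 101 + 15.349/60 = 101.2558167
  W ⇒ negate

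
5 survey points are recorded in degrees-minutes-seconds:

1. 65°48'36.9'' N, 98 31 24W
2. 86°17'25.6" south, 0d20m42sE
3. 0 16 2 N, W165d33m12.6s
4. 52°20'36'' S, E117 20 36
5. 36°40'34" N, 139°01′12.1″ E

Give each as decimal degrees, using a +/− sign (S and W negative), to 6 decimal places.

Point 1:
  Latitude: 48′ + 36.9″ = 48.61500′; 65 + 48.61500/60 = 65.8102500
  N ⇒ keep positive
  Lon: 98° + 31/60 + 24/3600 = 98 + 0.516667 + 0.006667 = 98.5233333
  hemisphere W, so the sign is −
Point 2:
  φ: 86 + 17/60 + 25.6/3600 = 86.2904444
  S → negative
  Lon: 0° + 20/60 + 42/3600 = 0 + 0.333333 + 0.011667 = 0.3450000
  E ⇒ keep positive
Point 3:
  Latitude: 0 + 16/60 + 2/3600 = 0.2672222
  N → positive
  Lon: 165 + 33/60 + 12.6/3600 = 165.5535000
  W → negative
Point 4:
  φ: 52 + 20/60 + 36/3600 = 52.3433333
  S ⇒ negate
  Longitude: 20′ + 36″ = 20.60000′; 117 + 20.60000/60 = 117.3433333
  E → positive
Point 5:
  Latitude: 36° + 40/60 + 34/3600 = 36 + 0.666667 + 0.009444 = 36.6761111
  N ⇒ keep positive
  λ: 1′ + 12.1″ = 1.20167′; 139 + 1.20167/60 = 139.0200278
  E ⇒ keep positive

1. 65.810250, -98.523333
2. -86.290444, 0.345000
3. 0.267222, -165.553500
4. -52.343333, 117.343333
5. 36.676111, 139.020028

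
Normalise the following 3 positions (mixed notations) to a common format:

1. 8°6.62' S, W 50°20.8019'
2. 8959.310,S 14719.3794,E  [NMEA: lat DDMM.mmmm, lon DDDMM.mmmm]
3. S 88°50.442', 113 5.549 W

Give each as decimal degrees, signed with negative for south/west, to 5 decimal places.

1. -8.11033, -50.34670
2. -89.98850, 147.32299
3. -88.84070, -113.09248

Point 1:
  φ: 8 + 6.62/60 = 8.110333
  S ⇒ negate
  Lon: 50 + 20.8019/60 = 50.346698
  hemisphere W, so the sign is −
Point 2:
  φ: split at 2 digits → 89° and 59.31′; 89 + 59.31/60 = 89.988500
  hemisphere S, so the sign is −
  λ: degrees = first 3 digits = 147, minutes = 19.3794; 147 + 19.3794/60 = 147.322990
  E ⇒ keep positive
Point 3:
  Lat: 88 + 50.442/60 = 88.840700
  hemisphere S, so the sign is −
  Longitude: 113 + 5.549/60 = 113.092483
  W → negative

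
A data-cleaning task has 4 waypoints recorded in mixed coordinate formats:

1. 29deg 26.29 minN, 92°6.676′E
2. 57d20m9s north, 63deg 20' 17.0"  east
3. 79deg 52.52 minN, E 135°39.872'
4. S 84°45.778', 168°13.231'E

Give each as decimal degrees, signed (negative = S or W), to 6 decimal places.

Point 1:
  Latitude: 29 + 26.29/60 = 29.4381667
  N → positive
  Longitude: 92 + 6.676/60 = 92.1112667
  E → positive
Point 2:
  φ: 20′ + 9″ = 20.15000′; 57 + 20.15000/60 = 57.3358333
  N → positive
  λ: 63° + 20/60 + 17/3600 = 63 + 0.333333 + 0.004722 = 63.3380556
  E → positive
Point 3:
  Latitude: 79 + 52.52/60 = 79.8753333
  N → positive
  Longitude: 135 + 39.872/60 = 135.6645333
  E → positive
Point 4:
  Latitude: 45.778′ = 0.762967°; total 84.7629667
  S → negative
  λ: 13.231′ = 0.220517°; total 168.2205167
  E ⇒ keep positive

1. 29.438167, 92.111267
2. 57.335833, 63.338056
3. 79.875333, 135.664533
4. -84.762967, 168.220517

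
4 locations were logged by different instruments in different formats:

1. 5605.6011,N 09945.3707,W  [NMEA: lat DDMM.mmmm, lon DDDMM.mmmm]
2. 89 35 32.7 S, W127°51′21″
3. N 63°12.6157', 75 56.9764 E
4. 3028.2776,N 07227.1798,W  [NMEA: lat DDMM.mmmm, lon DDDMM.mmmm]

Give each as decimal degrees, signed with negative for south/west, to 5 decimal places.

1. 56.09335, -99.75618
2. -89.59242, -127.85583
3. 63.21026, 75.94961
4. 30.47129, -72.45300

Point 1:
  Latitude: degrees = first 2 digits = 56, minutes = 5.6011; 56 + 5.6011/60 = 56.093352
  N ⇒ keep positive
  λ: degrees = first 3 digits = 99, minutes = 45.3707; 99 + 45.3707/60 = 99.756178
  hemisphere W, so the sign is −
Point 2:
  φ: 89° + 35/60 + 32.7/3600 = 89 + 0.583333 + 0.009083 = 89.592417
  hemisphere S, so the sign is −
  λ: 51′ + 21″ = 51.35000′; 127 + 51.35000/60 = 127.855833
  W → negative
Point 3:
  φ: 63 + 12.6157/60 = 63.210262
  N ⇒ keep positive
  Lon: 75 + 56.9764/60 = 75.949607
  E ⇒ keep positive
Point 4:
  Latitude: degrees = first 2 digits = 30, minutes = 28.2776; 30 + 28.2776/60 = 30.471293
  N → positive
  λ: degrees = first 3 digits = 72, minutes = 27.1798; 72 + 27.1798/60 = 72.452997
  W → negative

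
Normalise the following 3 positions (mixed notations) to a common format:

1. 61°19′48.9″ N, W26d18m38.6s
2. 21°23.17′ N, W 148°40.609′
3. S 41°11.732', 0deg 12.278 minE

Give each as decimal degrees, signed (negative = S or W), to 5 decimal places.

1. 61.33025, -26.31072
2. 21.38617, -148.67682
3. -41.19553, 0.20463

Point 1:
  Lat: 61 + 19/60 + 48.9/3600 = 61.330250
  N ⇒ keep positive
  Longitude: 26° + 18/60 + 38.6/3600 = 26 + 0.300000 + 0.010722 = 26.310722
  W → negative
Point 2:
  φ: 21 + 23.17/60 = 21.386167
  N → positive
  Lon: 40.609′ = 0.676817°; total 148.676817
  W ⇒ negate
Point 3:
  Latitude: 11.732′ = 0.195533°; total 41.195533
  hemisphere S, so the sign is −
  Longitude: 12.278′ = 0.204633°; total 0.204633
  E ⇒ keep positive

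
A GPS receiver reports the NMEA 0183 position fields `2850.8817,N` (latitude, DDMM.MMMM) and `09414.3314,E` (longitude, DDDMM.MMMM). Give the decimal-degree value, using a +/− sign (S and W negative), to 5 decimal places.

28.84803, 94.23886

Latitude: degrees = first 2 digits = 28, minutes = 50.8817; 28 + 50.8817/60 = 28.848028
N ⇒ keep positive
λ: degrees = first 3 digits = 94, minutes = 14.3314; 94 + 14.3314/60 = 94.238857
E → positive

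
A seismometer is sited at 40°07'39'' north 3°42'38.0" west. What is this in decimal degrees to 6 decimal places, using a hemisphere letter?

Latitude: 40° + 7/60 + 39/3600 = 40 + 0.116667 + 0.010833 = 40.1275000
Lon: 42′ + 38″ = 42.63333′; 3 + 42.63333/60 = 3.7105556

40.127500° N, 3.710556° W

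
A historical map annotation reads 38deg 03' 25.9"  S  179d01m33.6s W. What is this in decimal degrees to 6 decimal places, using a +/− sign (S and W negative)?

Latitude: 38° + 3/60 + 25.9/3600 = 38 + 0.050000 + 0.007194 = 38.0571944
S → negative
λ: 179 + 1/60 + 33.6/3600 = 179.0260000
W → negative

-38.057194, -179.026000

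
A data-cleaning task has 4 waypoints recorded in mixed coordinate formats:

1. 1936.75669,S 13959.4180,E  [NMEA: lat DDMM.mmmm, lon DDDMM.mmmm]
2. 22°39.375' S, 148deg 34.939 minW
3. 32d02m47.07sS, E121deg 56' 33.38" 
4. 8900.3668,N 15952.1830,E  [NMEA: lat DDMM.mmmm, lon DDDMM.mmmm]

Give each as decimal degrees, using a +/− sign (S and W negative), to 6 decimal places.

Point 1:
  φ: degrees = first 2 digits = 19, minutes = 36.75669; 19 + 36.75669/60 = 19.6126115
  hemisphere S, so the sign is −
  Longitude: degrees = first 3 digits = 139, minutes = 59.418; 139 + 59.418/60 = 139.9903000
  E → positive
Point 2:
  Lat: 39.375′ = 0.656250°; total 22.6562500
  hemisphere S, so the sign is −
  Lon: 34.939′ = 0.582317°; total 148.5823167
  W → negative
Point 3:
  Latitude: 32 + 2/60 + 47.07/3600 = 32.0464083
  S → negative
  Lon: 121 + 56/60 + 33.38/3600 = 121.9426056
  E → positive
Point 4:
  Latitude: degrees = first 2 digits = 89, minutes = 0.3668; 89 + 0.3668/60 = 89.0061133
  N → positive
  Longitude: degrees = first 3 digits = 159, minutes = 52.183; 159 + 52.183/60 = 159.8697167
  E ⇒ keep positive

1. -19.612612, 139.990300
2. -22.656250, -148.582317
3. -32.046408, 121.942606
4. 89.006113, 159.869717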